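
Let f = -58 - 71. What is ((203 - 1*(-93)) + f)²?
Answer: 27889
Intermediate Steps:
f = -129
((203 - 1*(-93)) + f)² = ((203 - 1*(-93)) - 129)² = ((203 + 93) - 129)² = (296 - 129)² = 167² = 27889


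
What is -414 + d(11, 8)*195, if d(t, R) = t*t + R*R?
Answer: 35661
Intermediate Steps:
d(t, R) = R² + t² (d(t, R) = t² + R² = R² + t²)
-414 + d(11, 8)*195 = -414 + (8² + 11²)*195 = -414 + (64 + 121)*195 = -414 + 185*195 = -414 + 36075 = 35661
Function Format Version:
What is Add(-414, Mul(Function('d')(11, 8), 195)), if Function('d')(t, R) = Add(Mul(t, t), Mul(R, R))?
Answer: 35661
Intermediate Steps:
Function('d')(t, R) = Add(Pow(R, 2), Pow(t, 2)) (Function('d')(t, R) = Add(Pow(t, 2), Pow(R, 2)) = Add(Pow(R, 2), Pow(t, 2)))
Add(-414, Mul(Function('d')(11, 8), 195)) = Add(-414, Mul(Add(Pow(8, 2), Pow(11, 2)), 195)) = Add(-414, Mul(Add(64, 121), 195)) = Add(-414, Mul(185, 195)) = Add(-414, 36075) = 35661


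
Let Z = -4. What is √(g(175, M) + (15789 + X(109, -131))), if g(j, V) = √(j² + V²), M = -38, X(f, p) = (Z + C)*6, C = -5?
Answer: √(15735 + √32069) ≈ 126.15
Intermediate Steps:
X(f, p) = -54 (X(f, p) = (-4 - 5)*6 = -9*6 = -54)
g(j, V) = √(V² + j²)
√(g(175, M) + (15789 + X(109, -131))) = √(√((-38)² + 175²) + (15789 - 54)) = √(√(1444 + 30625) + 15735) = √(√32069 + 15735) = √(15735 + √32069)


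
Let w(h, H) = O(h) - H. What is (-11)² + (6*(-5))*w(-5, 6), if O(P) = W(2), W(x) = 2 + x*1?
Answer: 181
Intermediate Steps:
W(x) = 2 + x
O(P) = 4 (O(P) = 2 + 2 = 4)
w(h, H) = 4 - H
(-11)² + (6*(-5))*w(-5, 6) = (-11)² + (6*(-5))*(4 - 1*6) = 121 - 30*(4 - 6) = 121 - 30*(-2) = 121 + 60 = 181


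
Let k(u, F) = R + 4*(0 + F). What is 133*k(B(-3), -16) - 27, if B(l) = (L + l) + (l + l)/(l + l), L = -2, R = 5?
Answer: -7874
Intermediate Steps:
B(l) = -1 + l (B(l) = (-2 + l) + (l + l)/(l + l) = (-2 + l) + (2*l)/((2*l)) = (-2 + l) + (2*l)*(1/(2*l)) = (-2 + l) + 1 = -1 + l)
k(u, F) = 5 + 4*F (k(u, F) = 5 + 4*(0 + F) = 5 + 4*F)
133*k(B(-3), -16) - 27 = 133*(5 + 4*(-16)) - 27 = 133*(5 - 64) - 27 = 133*(-59) - 27 = -7847 - 27 = -7874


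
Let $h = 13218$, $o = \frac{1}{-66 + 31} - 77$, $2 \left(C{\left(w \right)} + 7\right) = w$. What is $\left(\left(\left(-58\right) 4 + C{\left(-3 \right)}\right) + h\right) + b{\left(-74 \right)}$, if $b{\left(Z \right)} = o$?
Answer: $\frac{903033}{70} \approx 12900.0$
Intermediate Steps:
$C{\left(w \right)} = -7 + \frac{w}{2}$
$o = - \frac{2696}{35}$ ($o = \frac{1}{-35} - 77 = - \frac{1}{35} - 77 = - \frac{2696}{35} \approx -77.029$)
$b{\left(Z \right)} = - \frac{2696}{35}$
$\left(\left(\left(-58\right) 4 + C{\left(-3 \right)}\right) + h\right) + b{\left(-74 \right)} = \left(\left(\left(-58\right) 4 + \left(-7 + \frac{1}{2} \left(-3\right)\right)\right) + 13218\right) - \frac{2696}{35} = \left(\left(-232 - \frac{17}{2}\right) + 13218\right) - \frac{2696}{35} = \left(- \frac{481}{2} + 13218\right) - \frac{2696}{35} = \frac{25955}{2} - \frac{2696}{35} = \frac{903033}{70}$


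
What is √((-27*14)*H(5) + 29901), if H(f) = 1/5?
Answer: √745635/5 ≈ 172.70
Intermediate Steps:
H(f) = ⅕ (H(f) = 1*(⅕) = ⅕)
√((-27*14)*H(5) + 29901) = √(-27*14*(⅕) + 29901) = √(-378*⅕ + 29901) = √(-378/5 + 29901) = √(149127/5) = √745635/5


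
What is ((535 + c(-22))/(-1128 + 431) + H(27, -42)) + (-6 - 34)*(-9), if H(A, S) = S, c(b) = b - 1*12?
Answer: 221145/697 ≈ 317.28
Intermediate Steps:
c(b) = -12 + b (c(b) = b - 12 = -12 + b)
((535 + c(-22))/(-1128 + 431) + H(27, -42)) + (-6 - 34)*(-9) = ((535 + (-12 - 22))/(-1128 + 431) - 42) + (-6 - 34)*(-9) = ((535 - 34)/(-697) - 42) - 40*(-9) = (501*(-1/697) - 42) + 360 = (-501/697 - 42) + 360 = -29775/697 + 360 = 221145/697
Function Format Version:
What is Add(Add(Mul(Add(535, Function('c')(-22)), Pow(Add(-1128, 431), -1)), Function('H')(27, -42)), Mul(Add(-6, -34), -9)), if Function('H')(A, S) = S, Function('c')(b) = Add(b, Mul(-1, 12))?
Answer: Rational(221145, 697) ≈ 317.28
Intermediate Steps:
Function('c')(b) = Add(-12, b) (Function('c')(b) = Add(b, -12) = Add(-12, b))
Add(Add(Mul(Add(535, Function('c')(-22)), Pow(Add(-1128, 431), -1)), Function('H')(27, -42)), Mul(Add(-6, -34), -9)) = Add(Add(Mul(Add(535, Add(-12, -22)), Pow(Add(-1128, 431), -1)), -42), Mul(Add(-6, -34), -9)) = Add(Add(Mul(Add(535, -34), Pow(-697, -1)), -42), Mul(-40, -9)) = Add(Add(Mul(501, Rational(-1, 697)), -42), 360) = Add(Add(Rational(-501, 697), -42), 360) = Add(Rational(-29775, 697), 360) = Rational(221145, 697)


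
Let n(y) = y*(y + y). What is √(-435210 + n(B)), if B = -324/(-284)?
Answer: 2*I*√548470122/71 ≈ 659.7*I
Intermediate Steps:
B = 81/71 (B = -324*(-1/284) = 81/71 ≈ 1.1408)
n(y) = 2*y² (n(y) = y*(2*y) = 2*y²)
√(-435210 + n(B)) = √(-435210 + 2*(81/71)²) = √(-435210 + 2*(6561/5041)) = √(-435210 + 13122/5041) = √(-2193880488/5041) = 2*I*√548470122/71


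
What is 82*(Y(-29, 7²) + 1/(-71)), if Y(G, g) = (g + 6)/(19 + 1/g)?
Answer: 7806933/33086 ≈ 235.96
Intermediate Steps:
Y(G, g) = (6 + g)/(19 + 1/g)
82*(Y(-29, 7²) + 1/(-71)) = 82*(7²*(6 + 7²)/(1 + 19*7²) + 1/(-71)) = 82*(49*(6 + 49)/(1 + 19*49) - 1/71) = 82*(49*55/(1 + 931) - 1/71) = 82*(49*55/932 - 1/71) = 82*(49*(1/932)*55 - 1/71) = 82*(2695/932 - 1/71) = 82*(190413/66172) = 7806933/33086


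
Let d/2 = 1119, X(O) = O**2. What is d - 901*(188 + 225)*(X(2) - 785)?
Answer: 290622491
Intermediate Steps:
d = 2238 (d = 2*1119 = 2238)
d - 901*(188 + 225)*(X(2) - 785) = 2238 - 901*(188 + 225)*(2**2 - 785) = 2238 - 372113*(4 - 785) = 2238 - 372113*(-781) = 2238 - 901*(-322553) = 2238 + 290620253 = 290622491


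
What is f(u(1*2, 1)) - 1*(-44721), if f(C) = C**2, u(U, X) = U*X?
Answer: 44725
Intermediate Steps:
f(u(1*2, 1)) - 1*(-44721) = ((1*2)*1)**2 - 1*(-44721) = (2*1)**2 + 44721 = 2**2 + 44721 = 4 + 44721 = 44725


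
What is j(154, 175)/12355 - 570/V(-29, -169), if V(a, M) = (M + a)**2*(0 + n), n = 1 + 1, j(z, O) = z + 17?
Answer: 1060903/161455140 ≈ 0.0065709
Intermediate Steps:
j(z, O) = 17 + z
n = 2
V(a, M) = 2*(M + a)**2 (V(a, M) = (M + a)**2*(0 + 2) = (M + a)**2*2 = 2*(M + a)**2)
j(154, 175)/12355 - 570/V(-29, -169) = (17 + 154)/12355 - 570*1/(2*(-169 - 29)**2) = 171*(1/12355) - 570/(2*(-198)**2) = 171/12355 - 570/(2*39204) = 171/12355 - 570/78408 = 171/12355 - 570*1/78408 = 171/12355 - 95/13068 = 1060903/161455140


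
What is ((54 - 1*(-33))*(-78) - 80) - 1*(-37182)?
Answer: 30316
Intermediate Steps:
((54 - 1*(-33))*(-78) - 80) - 1*(-37182) = ((54 + 33)*(-78) - 80) + 37182 = (87*(-78) - 80) + 37182 = (-6786 - 80) + 37182 = -6866 + 37182 = 30316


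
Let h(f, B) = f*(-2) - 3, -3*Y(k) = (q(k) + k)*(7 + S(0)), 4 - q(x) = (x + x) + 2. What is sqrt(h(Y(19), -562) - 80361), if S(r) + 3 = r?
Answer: 2*I*sqrt(180921)/3 ≈ 283.57*I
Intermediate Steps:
S(r) = -3 + r
q(x) = 2 - 2*x (q(x) = 4 - ((x + x) + 2) = 4 - (2*x + 2) = 4 - (2 + 2*x) = 4 + (-2 - 2*x) = 2 - 2*x)
Y(k) = -8/3 + 4*k/3 (Y(k) = -((2 - 2*k) + k)*(7 + (-3 + 0))/3 = -(2 - k)*(7 - 3)/3 = -(2 - k)*4/3 = -(8 - 4*k)/3 = -8/3 + 4*k/3)
h(f, B) = -3 - 2*f (h(f, B) = -2*f - 3 = -3 - 2*f)
sqrt(h(Y(19), -562) - 80361) = sqrt((-3 - 2*(-8/3 + (4/3)*19)) - 80361) = sqrt((-3 - 2*(-8/3 + 76/3)) - 80361) = sqrt((-3 - 2*68/3) - 80361) = sqrt((-3 - 136/3) - 80361) = sqrt(-145/3 - 80361) = sqrt(-241228/3) = 2*I*sqrt(180921)/3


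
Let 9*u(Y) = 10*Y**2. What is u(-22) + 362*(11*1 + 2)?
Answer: 47194/9 ≈ 5243.8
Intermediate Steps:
u(Y) = 10*Y**2/9 (u(Y) = (10*Y**2)/9 = 10*Y**2/9)
u(-22) + 362*(11*1 + 2) = (10/9)*(-22)**2 + 362*(11*1 + 2) = (10/9)*484 + 362*(11 + 2) = 4840/9 + 362*13 = 4840/9 + 4706 = 47194/9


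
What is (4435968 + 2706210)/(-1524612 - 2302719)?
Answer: -2380726/1275777 ≈ -1.8661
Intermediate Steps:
(4435968 + 2706210)/(-1524612 - 2302719) = 7142178/(-3827331) = 7142178*(-1/3827331) = -2380726/1275777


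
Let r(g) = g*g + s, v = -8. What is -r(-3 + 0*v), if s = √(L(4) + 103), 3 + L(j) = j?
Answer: -9 - 2*√26 ≈ -19.198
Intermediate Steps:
L(j) = -3 + j
s = 2*√26 (s = √((-3 + 4) + 103) = √(1 + 103) = √104 = 2*√26 ≈ 10.198)
r(g) = g² + 2*√26 (r(g) = g*g + 2*√26 = g² + 2*√26)
-r(-3 + 0*v) = -((-3 + 0*(-8))² + 2*√26) = -((-3 + 0)² + 2*√26) = -((-3)² + 2*√26) = -(9 + 2*√26) = -9 - 2*√26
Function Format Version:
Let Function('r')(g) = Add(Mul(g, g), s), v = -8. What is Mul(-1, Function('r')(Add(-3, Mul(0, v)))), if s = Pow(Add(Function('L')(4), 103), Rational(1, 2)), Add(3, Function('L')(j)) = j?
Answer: Add(-9, Mul(-2, Pow(26, Rational(1, 2)))) ≈ -19.198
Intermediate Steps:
Function('L')(j) = Add(-3, j)
s = Mul(2, Pow(26, Rational(1, 2))) (s = Pow(Add(Add(-3, 4), 103), Rational(1, 2)) = Pow(Add(1, 103), Rational(1, 2)) = Pow(104, Rational(1, 2)) = Mul(2, Pow(26, Rational(1, 2))) ≈ 10.198)
Function('r')(g) = Add(Pow(g, 2), Mul(2, Pow(26, Rational(1, 2)))) (Function('r')(g) = Add(Mul(g, g), Mul(2, Pow(26, Rational(1, 2)))) = Add(Pow(g, 2), Mul(2, Pow(26, Rational(1, 2)))))
Mul(-1, Function('r')(Add(-3, Mul(0, v)))) = Mul(-1, Add(Pow(Add(-3, Mul(0, -8)), 2), Mul(2, Pow(26, Rational(1, 2))))) = Mul(-1, Add(Pow(Add(-3, 0), 2), Mul(2, Pow(26, Rational(1, 2))))) = Mul(-1, Add(Pow(-3, 2), Mul(2, Pow(26, Rational(1, 2))))) = Mul(-1, Add(9, Mul(2, Pow(26, Rational(1, 2))))) = Add(-9, Mul(-2, Pow(26, Rational(1, 2))))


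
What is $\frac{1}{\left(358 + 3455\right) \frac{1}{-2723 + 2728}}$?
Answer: $\frac{5}{3813} \approx 0.0013113$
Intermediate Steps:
$\frac{1}{\left(358 + 3455\right) \frac{1}{-2723 + 2728}} = \frac{1}{3813 \cdot \frac{1}{5}} = \frac{1}{\frac{3813}{5}} = \frac{5}{3813}$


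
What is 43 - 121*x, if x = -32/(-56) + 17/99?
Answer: -2956/63 ≈ -46.921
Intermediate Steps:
x = 515/693 (x = -32*(-1/56) + 17*(1/99) = 4/7 + 17/99 = 515/693 ≈ 0.74315)
43 - 121*x = 43 - 121*515/693 = 43 - 5665/63 = -2956/63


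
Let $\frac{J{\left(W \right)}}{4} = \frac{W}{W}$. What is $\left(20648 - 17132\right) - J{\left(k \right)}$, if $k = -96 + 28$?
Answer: $3512$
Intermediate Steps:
$k = -68$
$J{\left(W \right)} = 4$ ($J{\left(W \right)} = 4 \frac{W}{W} = 4 \cdot 1 = 4$)
$\left(20648 - 17132\right) - J{\left(k \right)} = \left(20648 - 17132\right) - 4 = 3516 - 4 = 3512$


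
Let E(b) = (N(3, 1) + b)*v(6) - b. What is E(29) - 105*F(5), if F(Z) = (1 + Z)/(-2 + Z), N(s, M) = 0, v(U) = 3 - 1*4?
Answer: -268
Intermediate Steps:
v(U) = -1 (v(U) = 3 - 4 = -1)
F(Z) = (1 + Z)/(-2 + Z)
E(b) = -2*b (E(b) = (0 + b)*(-1) - b = b*(-1) - b = -b - b = -2*b)
E(29) - 105*F(5) = -2*29 - 105*(1 + 5)/(-2 + 5) = -58 - 105*6/3 = -58 - 105*(⅓)*6 = -58 - 105*2 = -58 - 1*210 = -58 - 210 = -268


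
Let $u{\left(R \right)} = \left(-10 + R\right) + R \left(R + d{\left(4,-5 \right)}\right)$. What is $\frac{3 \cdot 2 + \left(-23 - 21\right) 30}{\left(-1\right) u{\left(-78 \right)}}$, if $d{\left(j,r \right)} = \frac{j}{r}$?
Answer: $\frac{3285}{15146} \approx 0.21689$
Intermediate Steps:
$u{\left(R \right)} = -10 + R + R \left(- \frac{4}{5} + R\right)$ ($u{\left(R \right)} = \left(-10 + R\right) + R \left(R + \frac{4}{-5}\right) = \left(-10 + R\right) + R \left(R + 4 \left(- \frac{1}{5}\right)\right) = \left(-10 + R\right) + R \left(R - \frac{4}{5}\right) = \left(-10 + R\right) + R \left(- \frac{4}{5} + R\right) = -10 + R + R \left(- \frac{4}{5} + R\right)$)
$\frac{3 \cdot 2 + \left(-23 - 21\right) 30}{\left(-1\right) u{\left(-78 \right)}} = \frac{3 \cdot 2 + \left(-23 - 21\right) 30}{\left(-1\right) \left(-10 + \left(-78\right)^{2} + \frac{1}{5} \left(-78\right)\right)} = \frac{6 + \left(-23 - 21\right) 30}{\left(-1\right) \left(-10 + 6084 - \frac{78}{5}\right)} = \frac{6 - 1320}{\left(-1\right) \frac{30292}{5}} = \frac{6 - 1320}{- \frac{30292}{5}} = \left(-1314\right) \left(- \frac{5}{30292}\right) = \frac{3285}{15146}$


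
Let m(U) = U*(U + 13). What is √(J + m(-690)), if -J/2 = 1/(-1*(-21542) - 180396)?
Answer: √2946958894005197/79427 ≈ 683.47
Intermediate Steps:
J = 1/79427 (J = -2/(-1*(-21542) - 180396) = -2/(21542 - 180396) = -2/(-158854) = -2*(-1/158854) = 1/79427 ≈ 1.2590e-5)
m(U) = U*(13 + U)
√(J + m(-690)) = √(1/79427 - 690*(13 - 690)) = √(1/79427 - 690*(-677)) = √(1/79427 + 467130) = √(37102734511/79427) = √2946958894005197/79427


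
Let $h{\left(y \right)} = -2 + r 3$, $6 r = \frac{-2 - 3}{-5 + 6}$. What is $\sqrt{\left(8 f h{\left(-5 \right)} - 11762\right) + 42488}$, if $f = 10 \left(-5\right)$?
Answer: $3 \sqrt{3614} \approx 180.35$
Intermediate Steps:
$r = - \frac{5}{6}$ ($r = \frac{\left(-2 - 3\right) \frac{1}{-5 + 6}}{6} = \frac{\left(-5\right) 1^{-1}}{6} = \frac{\left(-5\right) 1}{6} = \frac{1}{6} \left(-5\right) = - \frac{5}{6} \approx -0.83333$)
$f = -50$
$h{\left(y \right)} = - \frac{9}{2}$ ($h{\left(y \right)} = -2 - \frac{5}{2} = - \frac{9}{2}$)
$\sqrt{\left(8 f h{\left(-5 \right)} - 11762\right) + 42488} = \sqrt{\left(8 \left(-50\right) \left(- \frac{9}{2}\right) - 11762\right) + 42488} = \sqrt{\left(\left(-400\right) \left(- \frac{9}{2}\right) - 11762\right) + 42488} = \sqrt{\left(1800 - 11762\right) + 42488} = \sqrt{-9962 + 42488} = \sqrt{32526} = 3 \sqrt{3614}$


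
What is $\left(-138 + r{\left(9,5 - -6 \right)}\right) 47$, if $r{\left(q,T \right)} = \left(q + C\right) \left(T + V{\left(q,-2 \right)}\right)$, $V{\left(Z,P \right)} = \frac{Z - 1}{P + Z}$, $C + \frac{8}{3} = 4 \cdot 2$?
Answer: $\frac{35579}{21} \approx 1694.2$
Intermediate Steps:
$C = \frac{16}{3}$ ($C = - \frac{8}{3} + 4 \cdot 2 = - \frac{8}{3} + 8 = \frac{16}{3} \approx 5.3333$)
$V{\left(Z,P \right)} = \frac{-1 + Z}{P + Z}$
$r{\left(q,T \right)} = \left(\frac{16}{3} + q\right) \left(T + \frac{-1 + q}{-2 + q}\right)$ ($r{\left(q,T \right)} = \left(q + \frac{16}{3}\right) \left(T + \frac{-1 + q}{-2 + q}\right) = \left(\frac{16}{3} + q\right) \left(T + \frac{-1 + q}{-2 + q}\right)$)
$\left(-138 + r{\left(9,5 - -6 \right)}\right) 47 = \left(-138 + \frac{-16 + 16 \cdot 9 + 3 \cdot 9 \left(-1 + 9\right) + \left(5 - -6\right) \left(-2 + 9\right) \left(16 + 3 \cdot 9\right)}{3 \left(-2 + 9\right)}\right) 47 = \left(-138 + \frac{-16 + 144 + 3 \cdot 9 \cdot 8 + \left(5 + 6\right) 7 \left(16 + 27\right)}{3 \cdot 7}\right) 47 = \left(-138 + \frac{1}{3} \cdot \frac{1}{7} \left(-16 + 144 + 216 + 11 \cdot 7 \cdot 43\right)\right) 47 = \left(-138 + \frac{1}{3} \cdot \frac{1}{7} \left(-16 + 144 + 216 + 3311\right)\right) 47 = \left(-138 + \frac{1}{3} \cdot \frac{1}{7} \cdot 3655\right) 47 = \left(-138 + \frac{3655}{21}\right) 47 = \frac{757}{21} \cdot 47 = \frac{35579}{21}$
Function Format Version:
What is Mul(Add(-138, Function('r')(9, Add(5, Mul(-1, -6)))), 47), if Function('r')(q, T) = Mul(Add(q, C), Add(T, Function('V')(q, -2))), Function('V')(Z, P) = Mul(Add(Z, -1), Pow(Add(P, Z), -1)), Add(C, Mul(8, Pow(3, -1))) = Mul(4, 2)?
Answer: Rational(35579, 21) ≈ 1694.2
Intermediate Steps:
C = Rational(16, 3) (C = Add(Rational(-8, 3), Mul(4, 2)) = Add(Rational(-8, 3), 8) = Rational(16, 3) ≈ 5.3333)
Function('V')(Z, P) = Mul(Pow(Add(P, Z), -1), Add(-1, Z)) (Function('V')(Z, P) = Mul(Add(-1, Z), Pow(Add(P, Z), -1)) = Mul(Pow(Add(P, Z), -1), Add(-1, Z)))
Function('r')(q, T) = Mul(Add(Rational(16, 3), q), Add(T, Mul(Pow(Add(-2, q), -1), Add(-1, q)))) (Function('r')(q, T) = Mul(Add(q, Rational(16, 3)), Add(T, Mul(Pow(Add(-2, q), -1), Add(-1, q)))) = Mul(Add(Rational(16, 3), q), Add(T, Mul(Pow(Add(-2, q), -1), Add(-1, q)))))
Mul(Add(-138, Function('r')(9, Add(5, Mul(-1, -6)))), 47) = Mul(Add(-138, Mul(Rational(1, 3), Pow(Add(-2, 9), -1), Add(-16, Mul(16, 9), Mul(3, 9, Add(-1, 9)), Mul(Add(5, Mul(-1, -6)), Add(-2, 9), Add(16, Mul(3, 9)))))), 47) = Mul(Add(-138, Mul(Rational(1, 3), Pow(7, -1), Add(-16, 144, Mul(3, 9, 8), Mul(Add(5, 6), 7, Add(16, 27))))), 47) = Mul(Add(-138, Mul(Rational(1, 3), Rational(1, 7), Add(-16, 144, 216, Mul(11, 7, 43)))), 47) = Mul(Add(-138, Mul(Rational(1, 3), Rational(1, 7), Add(-16, 144, 216, 3311))), 47) = Mul(Add(-138, Mul(Rational(1, 3), Rational(1, 7), 3655)), 47) = Mul(Add(-138, Rational(3655, 21)), 47) = Mul(Rational(757, 21), 47) = Rational(35579, 21)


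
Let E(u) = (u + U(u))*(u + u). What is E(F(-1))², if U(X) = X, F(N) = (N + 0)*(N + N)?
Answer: 256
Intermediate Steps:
F(N) = 2*N² (F(N) = N*(2*N) = 2*N²)
E(u) = 4*u² (E(u) = (u + u)*(u + u) = (2*u)*(2*u) = 4*u²)
E(F(-1))² = (4*(2*(-1)²)²)² = (4*(2*1)²)² = (4*2²)² = (4*4)² = 16² = 256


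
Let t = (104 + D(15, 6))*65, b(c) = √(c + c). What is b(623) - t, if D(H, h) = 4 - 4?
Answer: -6760 + √1246 ≈ -6724.7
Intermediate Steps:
D(H, h) = 0
b(c) = √2*√c (b(c) = √(2*c) = √2*√c)
t = 6760 (t = (104 + 0)*65 = 104*65 = 6760)
b(623) - t = √2*√623 - 1*6760 = √1246 - 6760 = -6760 + √1246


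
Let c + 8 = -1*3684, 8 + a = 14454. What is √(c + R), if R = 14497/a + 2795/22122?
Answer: 115*I*√197931350381377/26631201 ≈ 60.753*I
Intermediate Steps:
a = 14446 (a = -8 + 14454 = 14446)
R = 90269801/79893603 (R = 14497/14446 + 2795/22122 = 90269801/79893603 ≈ 1.1299)
c = -3692 (c = -8 - 1*3684 = -8 - 3684 = -3692)
√(c + R) = √(-3692 + 90269801/79893603) = √(-294876912475/79893603) = 115*I*√197931350381377/26631201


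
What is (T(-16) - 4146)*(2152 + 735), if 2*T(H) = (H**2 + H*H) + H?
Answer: -11253526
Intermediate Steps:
T(H) = H**2 + H/2 (T(H) = ((H**2 + H*H) + H)/2 = ((H**2 + H**2) + H)/2 = (2*H**2 + H)/2 = (H + 2*H**2)/2 = H**2 + H/2)
(T(-16) - 4146)*(2152 + 735) = (-16*(1/2 - 16) - 4146)*(2152 + 735) = (-16*(-31/2) - 4146)*2887 = (248 - 4146)*2887 = -3898*2887 = -11253526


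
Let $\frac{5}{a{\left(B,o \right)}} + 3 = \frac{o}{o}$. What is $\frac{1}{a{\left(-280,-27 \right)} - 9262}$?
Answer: $- \frac{2}{18529} \approx -0.00010794$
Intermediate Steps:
$a{\left(B,o \right)} = - \frac{5}{2}$ ($a{\left(B,o \right)} = \frac{5}{-3 + \frac{o}{o}} = \frac{5}{-3 + 1} = \frac{5}{-2} = 5 \left(- \frac{1}{2}\right) = - \frac{5}{2}$)
$\frac{1}{a{\left(-280,-27 \right)} - 9262} = \frac{1}{- \frac{5}{2} - 9262} = \frac{1}{- \frac{18529}{2}} = - \frac{2}{18529}$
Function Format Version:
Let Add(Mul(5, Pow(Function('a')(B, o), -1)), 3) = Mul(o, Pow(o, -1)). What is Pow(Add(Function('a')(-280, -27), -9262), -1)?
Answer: Rational(-2, 18529) ≈ -0.00010794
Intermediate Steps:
Function('a')(B, o) = Rational(-5, 2) (Function('a')(B, o) = Mul(5, Pow(Add(-3, Mul(o, Pow(o, -1))), -1)) = Mul(5, Pow(Add(-3, 1), -1)) = Mul(5, Pow(-2, -1)) = Mul(5, Rational(-1, 2)) = Rational(-5, 2))
Pow(Add(Function('a')(-280, -27), -9262), -1) = Pow(Add(Rational(-5, 2), -9262), -1) = Pow(Rational(-18529, 2), -1) = Rational(-2, 18529)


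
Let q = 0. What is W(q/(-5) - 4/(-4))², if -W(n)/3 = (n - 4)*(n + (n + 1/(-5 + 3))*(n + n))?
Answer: 324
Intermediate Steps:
W(n) = -3*(-4 + n)*(n + 2*n*(-½ + n)) (W(n) = -3*(n - 4)*(n + (n + 1/(-5 + 3))*(n + n)) = -3*(-4 + n)*(n + (n + 1/(-2))*(2*n)) = -3*(-4 + n)*(n + (n - ½)*(2*n)) = -3*(-4 + n)*(n + (-½ + n)*(2*n)) = -3*(-4 + n)*(n + 2*n*(-½ + n)))
W(q/(-5) - 4/(-4))² = (6*(0/(-5) - 4/(-4))²*(4 - (0/(-5) - 4/(-4))))² = (6*(0*(-⅕) - 4*(-¼))²*(4 - (0*(-⅕) - 4*(-¼))))² = (6*(0 + 1)²*(4 - (0 + 1)))² = (6*1²*(4 - 1*1))² = (6*1*(4 - 1))² = (6*1*3)² = 18² = 324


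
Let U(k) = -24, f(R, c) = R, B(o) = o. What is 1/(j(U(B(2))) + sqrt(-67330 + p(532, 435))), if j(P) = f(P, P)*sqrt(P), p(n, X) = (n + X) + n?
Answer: I/(-sqrt(65831) + 48*sqrt(6)) ≈ -0.0071942*I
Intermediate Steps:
p(n, X) = X + 2*n (p(n, X) = (X + n) + n = X + 2*n)
j(P) = P**(3/2) (j(P) = P*sqrt(P) = P**(3/2))
1/(j(U(B(2))) + sqrt(-67330 + p(532, 435))) = 1/((-24)**(3/2) + sqrt(-67330 + (435 + 2*532))) = 1/(-48*I*sqrt(6) + sqrt(-67330 + (435 + 1064))) = 1/(-48*I*sqrt(6) + sqrt(-67330 + 1499)) = 1/(-48*I*sqrt(6) + sqrt(-65831)) = 1/(-48*I*sqrt(6) + I*sqrt(65831)) = 1/(I*sqrt(65831) - 48*I*sqrt(6))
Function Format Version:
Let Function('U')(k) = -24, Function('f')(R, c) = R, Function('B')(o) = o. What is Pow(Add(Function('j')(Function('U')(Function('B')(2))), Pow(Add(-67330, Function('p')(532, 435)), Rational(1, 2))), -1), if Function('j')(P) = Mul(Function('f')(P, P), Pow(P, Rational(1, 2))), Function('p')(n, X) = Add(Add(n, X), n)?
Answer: Mul(I, Pow(Add(Mul(-1, Pow(65831, Rational(1, 2))), Mul(48, Pow(6, Rational(1, 2)))), -1)) ≈ Mul(-0.0071942, I)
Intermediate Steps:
Function('p')(n, X) = Add(X, Mul(2, n)) (Function('p')(n, X) = Add(Add(X, n), n) = Add(X, Mul(2, n)))
Function('j')(P) = Pow(P, Rational(3, 2)) (Function('j')(P) = Mul(P, Pow(P, Rational(1, 2))) = Pow(P, Rational(3, 2)))
Pow(Add(Function('j')(Function('U')(Function('B')(2))), Pow(Add(-67330, Function('p')(532, 435)), Rational(1, 2))), -1) = Pow(Add(Pow(-24, Rational(3, 2)), Pow(Add(-67330, Add(435, Mul(2, 532))), Rational(1, 2))), -1) = Pow(Add(Mul(-48, I, Pow(6, Rational(1, 2))), Pow(Add(-67330, Add(435, 1064)), Rational(1, 2))), -1) = Pow(Add(Mul(-48, I, Pow(6, Rational(1, 2))), Pow(Add(-67330, 1499), Rational(1, 2))), -1) = Pow(Add(Mul(-48, I, Pow(6, Rational(1, 2))), Pow(-65831, Rational(1, 2))), -1) = Pow(Add(Mul(-48, I, Pow(6, Rational(1, 2))), Mul(I, Pow(65831, Rational(1, 2)))), -1) = Pow(Add(Mul(I, Pow(65831, Rational(1, 2))), Mul(-48, I, Pow(6, Rational(1, 2)))), -1)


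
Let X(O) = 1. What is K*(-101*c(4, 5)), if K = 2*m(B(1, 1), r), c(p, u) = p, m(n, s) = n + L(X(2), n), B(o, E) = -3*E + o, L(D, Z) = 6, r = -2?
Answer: -3232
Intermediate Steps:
B(o, E) = o - 3*E
m(n, s) = 6 + n (m(n, s) = n + 6 = 6 + n)
K = 8 (K = 2*(6 + (1 - 3*1)) = 2*(6 + (1 - 3)) = 2*(6 - 2) = 2*4 = 8)
K*(-101*c(4, 5)) = 8*(-101*4) = 8*(-404) = -3232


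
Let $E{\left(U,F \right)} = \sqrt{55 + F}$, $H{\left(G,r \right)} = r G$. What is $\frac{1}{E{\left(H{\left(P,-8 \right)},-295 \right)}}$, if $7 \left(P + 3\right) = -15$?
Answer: $- \frac{i \sqrt{15}}{60} \approx - 0.06455 i$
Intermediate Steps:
$P = - \frac{36}{7}$ ($P = -3 + \frac{1}{7} \left(-15\right) = -3 - \frac{15}{7} = - \frac{36}{7} \approx -5.1429$)
$H{\left(G,r \right)} = G r$
$\frac{1}{E{\left(H{\left(P,-8 \right)},-295 \right)}} = \frac{1}{\sqrt{55 - 295}} = \frac{1}{\sqrt{-240}} = \frac{1}{4 i \sqrt{15}} = - \frac{i \sqrt{15}}{60}$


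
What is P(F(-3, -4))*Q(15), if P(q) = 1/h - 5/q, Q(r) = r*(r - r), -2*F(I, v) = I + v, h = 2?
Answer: 0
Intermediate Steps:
F(I, v) = -I/2 - v/2 (F(I, v) = -(I + v)/2 = -I/2 - v/2)
Q(r) = 0 (Q(r) = r*0 = 0)
P(q) = ½ - 5/q (P(q) = 1/2 - 5/q = 1*(½) - 5/q = ½ - 5/q)
P(F(-3, -4))*Q(15) = ((-10 + (-½*(-3) - ½*(-4)))/(2*(-½*(-3) - ½*(-4))))*0 = ((-10 + (3/2 + 2))/(2*(3/2 + 2)))*0 = ((-10 + 7/2)/(2*(7/2)))*0 = ((½)*(2/7)*(-13/2))*0 = -13/14*0 = 0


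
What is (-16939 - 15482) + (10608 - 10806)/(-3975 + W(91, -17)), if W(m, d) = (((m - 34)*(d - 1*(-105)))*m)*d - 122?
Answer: -251711748231/7763849 ≈ -32421.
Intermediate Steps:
W(m, d) = -122 + d*m*(-34 + m)*(105 + d) (W(m, d) = (((-34 + m)*(d + 105))*m)*d - 122 = (((-34 + m)*(105 + d))*m)*d - 122 = (m*(-34 + m)*(105 + d))*d - 122 = d*m*(-34 + m)*(105 + d) - 122 = -122 + d*m*(-34 + m)*(105 + d))
(-16939 - 15482) + (10608 - 10806)/(-3975 + W(91, -17)) = (-16939 - 15482) + (10608 - 10806)/(-3975 + (-122 + (-17)²*91² - 3570*(-17)*91 - 34*91*(-17)² + 105*(-17)*91²)) = -32421 - 198/(-3975 + (-122 + 289*8281 + 5522790 - 34*91*289 + 105*(-17)*8281)) = -32421 - 198/(-3975 + (-122 + 2393209 + 5522790 - 894166 - 14781585)) = -32421 - 198/(-3975 - 7759874) = -32421 - 198/(-7763849) = -32421 - 198*(-1/7763849) = -32421 + 198/7763849 = -251711748231/7763849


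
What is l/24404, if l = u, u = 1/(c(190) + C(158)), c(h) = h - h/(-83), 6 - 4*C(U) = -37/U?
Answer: 13114/62037865975 ≈ 2.1139e-7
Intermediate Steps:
C(U) = 3/2 + 37/(4*U) (C(U) = 3/2 - (-37)/(4*U) = 3/2 + 37/(4*U))
c(h) = 84*h/83 (c(h) = h - h*(-1)/83 = h - (-1)*h/83 = h + h/83 = 84*h/83)
u = 52456/10168475 (u = 1/((84/83)*190 + (1/4)*(37 + 6*158)/158) = 1/(15960/83 + (1/4)*(1/158)*(37 + 948)) = 1/(15960/83 + (1/4)*(1/158)*985) = 1/(15960/83 + 985/632) = 1/(10168475/52456) = 52456/10168475 ≈ 0.0051587)
l = 52456/10168475 ≈ 0.0051587
l/24404 = (52456/10168475)/24404 = (52456/10168475)*(1/24404) = 13114/62037865975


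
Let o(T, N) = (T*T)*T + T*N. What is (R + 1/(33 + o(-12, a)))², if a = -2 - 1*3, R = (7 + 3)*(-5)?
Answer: 6683226001/2673225 ≈ 2500.1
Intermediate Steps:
R = -50 (R = 10*(-5) = -50)
a = -5 (a = -2 - 3 = -5)
o(T, N) = T³ + N*T (o(T, N) = T²*T + N*T = T³ + N*T)
(R + 1/(33 + o(-12, a)))² = (-50 + 1/(33 - 12*(-5 + (-12)²)))² = (-50 + 1/(33 - 12*(-5 + 144)))² = (-50 + 1/(33 - 12*139))² = (-50 + 1/(33 - 1668))² = (-50 + 1/(-1635))² = (-50 - 1/1635)² = (-81751/1635)² = 6683226001/2673225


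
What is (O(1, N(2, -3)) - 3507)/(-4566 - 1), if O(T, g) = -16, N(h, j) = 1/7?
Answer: 3523/4567 ≈ 0.77140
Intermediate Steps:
N(h, j) = 1/7
(O(1, N(2, -3)) - 3507)/(-4566 - 1) = (-16 - 3507)/(-4566 - 1) = -3523/(-4567) = -3523*(-1/4567) = 3523/4567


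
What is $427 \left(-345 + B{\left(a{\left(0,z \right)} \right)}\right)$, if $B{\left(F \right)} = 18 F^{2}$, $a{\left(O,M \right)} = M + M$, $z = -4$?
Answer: $344589$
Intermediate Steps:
$a{\left(O,M \right)} = 2 M$
$427 \left(-345 + B{\left(a{\left(0,z \right)} \right)}\right) = 427 \left(-345 + 18 \left(2 \left(-4\right)\right)^{2}\right) = 427 \left(-345 + 18 \left(-8\right)^{2}\right) = 427 \left(-345 + 18 \cdot 64\right) = 427 \left(-345 + 1152\right) = 427 \cdot 807 = 344589$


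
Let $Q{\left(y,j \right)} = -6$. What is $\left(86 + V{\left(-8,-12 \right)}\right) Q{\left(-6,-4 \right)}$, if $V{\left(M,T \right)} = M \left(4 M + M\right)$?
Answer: $-2436$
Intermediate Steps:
$V{\left(M,T \right)} = 5 M^{2}$ ($V{\left(M,T \right)} = M 5 M = 5 M^{2}$)
$\left(86 + V{\left(-8,-12 \right)}\right) Q{\left(-6,-4 \right)} = \left(86 + 5 \left(-8\right)^{2}\right) \left(-6\right) = \left(86 + 5 \cdot 64\right) \left(-6\right) = \left(86 + 320\right) \left(-6\right) = 406 \left(-6\right) = -2436$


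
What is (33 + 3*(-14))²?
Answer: 81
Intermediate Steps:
(33 + 3*(-14))² = (33 - 42)² = (-9)² = 81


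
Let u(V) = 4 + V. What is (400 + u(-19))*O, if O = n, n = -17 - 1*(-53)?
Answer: 13860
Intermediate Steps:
n = 36 (n = -17 + 53 = 36)
O = 36
(400 + u(-19))*O = (400 + (4 - 19))*36 = (400 - 15)*36 = 385*36 = 13860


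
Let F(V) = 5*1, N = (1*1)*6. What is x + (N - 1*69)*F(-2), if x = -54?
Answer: -369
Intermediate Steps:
N = 6 (N = 1*6 = 6)
F(V) = 5
x + (N - 1*69)*F(-2) = -54 + (6 - 1*69)*5 = -54 + (6 - 69)*5 = -54 - 63*5 = -54 - 315 = -369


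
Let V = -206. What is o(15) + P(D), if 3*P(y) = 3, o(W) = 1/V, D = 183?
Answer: 205/206 ≈ 0.99515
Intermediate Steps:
o(W) = -1/206 (o(W) = 1/(-206) = -1/206)
P(y) = 1 (P(y) = (⅓)*3 = 1)
o(15) + P(D) = -1/206 + 1 = 205/206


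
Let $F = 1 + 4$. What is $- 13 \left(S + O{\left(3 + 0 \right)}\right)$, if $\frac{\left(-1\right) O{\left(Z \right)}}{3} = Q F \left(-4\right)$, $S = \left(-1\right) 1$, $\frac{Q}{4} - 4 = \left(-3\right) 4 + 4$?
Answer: $12493$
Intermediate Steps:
$F = 5$
$Q = -16$ ($Q = 16 + 4 \left(\left(-3\right) 4 + 4\right) = 16 + 4 \left(-12 + 4\right) = 16 + 4 \left(-8\right) = 16 - 32 = -16$)
$S = -1$
$O{\left(Z \right)} = -960$ ($O{\left(Z \right)} = - 3 \left(-16\right) 5 \left(-4\right) = - 3 \left(\left(-80\right) \left(-4\right)\right) = \left(-3\right) 320 = -960$)
$- 13 \left(S + O{\left(3 + 0 \right)}\right) = - 13 \left(-1 - 960\right) = \left(-13\right) \left(-961\right) = 12493$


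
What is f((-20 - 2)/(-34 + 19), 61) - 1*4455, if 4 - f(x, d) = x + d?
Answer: -67702/15 ≈ -4513.5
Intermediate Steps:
f(x, d) = 4 - d - x (f(x, d) = 4 - (x + d) = 4 - (d + x) = 4 + (-d - x) = 4 - d - x)
f((-20 - 2)/(-34 + 19), 61) - 1*4455 = (4 - 1*61 - (-20 - 2)/(-34 + 19)) - 1*4455 = (4 - 61 - (-22)/(-15)) - 4455 = (4 - 61 - (-22)*(-1)/15) - 4455 = (4 - 61 - 1*22/15) - 4455 = (4 - 61 - 22/15) - 4455 = -877/15 - 4455 = -67702/15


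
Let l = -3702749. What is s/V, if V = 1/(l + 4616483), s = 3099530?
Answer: 2832145945020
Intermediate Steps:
V = 1/913734 (V = 1/(-3702749 + 4616483) = 1/913734 ≈ 1.0944e-6)
s/V = 3099530/(1/913734) = 3099530*913734 = 2832145945020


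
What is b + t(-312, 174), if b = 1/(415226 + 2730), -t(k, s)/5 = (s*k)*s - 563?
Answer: 19741472481501/417956 ≈ 4.7233e+7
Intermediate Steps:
t(k, s) = 2815 - 5*k*s**2 (t(k, s) = -5*((s*k)*s - 563) = -5*((k*s)*s - 563) = -5*(k*s**2 - 563) = -5*(-563 + k*s**2) = 2815 - 5*k*s**2)
b = 1/417956 ≈ 2.3926e-6
b + t(-312, 174) = 1/417956 + (2815 - 5*(-312)*174**2) = 1/417956 + (2815 - 5*(-312)*30276) = 1/417956 + (2815 + 47230560) = 1/417956 + 47233375 = 19741472481501/417956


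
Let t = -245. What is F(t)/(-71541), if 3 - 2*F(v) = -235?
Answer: -119/71541 ≈ -0.0016634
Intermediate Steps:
F(v) = 119 (F(v) = 3/2 - ½*(-235) = 3/2 + 235/2 = 119)
F(t)/(-71541) = 119/(-71541) = 119*(-1/71541) = -119/71541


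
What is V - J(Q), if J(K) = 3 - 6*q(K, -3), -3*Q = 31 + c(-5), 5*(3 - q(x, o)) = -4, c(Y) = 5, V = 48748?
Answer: 243839/5 ≈ 48768.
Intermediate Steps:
q(x, o) = 19/5 (q(x, o) = 3 - 1/5*(-4) = 3 + 4/5 = 19/5)
Q = -12 (Q = -(31 + 5)/3 = -1/3*36 = -12)
J(K) = -99/5 (J(K) = 3 - 6*19/5 = 3 - 114/5 = -99/5)
V - J(Q) = 48748 - 1*(-99/5) = 48748 + 99/5 = 243839/5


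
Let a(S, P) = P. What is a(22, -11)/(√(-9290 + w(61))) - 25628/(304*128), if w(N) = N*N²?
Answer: -6407/9728 - 11*√217691/217691 ≈ -0.68219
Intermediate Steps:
w(N) = N³
a(22, -11)/(√(-9290 + w(61))) - 25628/(304*128) = -11/√(-9290 + 61³) - 25628/(304*128) = -11/√(-9290 + 226981) - 25628/38912 = -11*√217691/217691 - 25628*1/38912 = -11*√217691/217691 - 6407/9728 = -6407/9728 - 11*√217691/217691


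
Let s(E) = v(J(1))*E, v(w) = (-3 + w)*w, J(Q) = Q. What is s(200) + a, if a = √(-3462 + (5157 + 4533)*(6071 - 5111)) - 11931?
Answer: -12331 + √9298938 ≈ -9281.6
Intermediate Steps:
v(w) = w*(-3 + w)
s(E) = -2*E (s(E) = (1*(-3 + 1))*E = (1*(-2))*E = -2*E)
a = -11931 + √9298938 (a = √(-3462 + 9690*960) - 11931 = √(-3462 + 9302400) - 11931 = √9298938 - 11931 = -11931 + √9298938 ≈ -8881.6)
s(200) + a = -2*200 + (-11931 + √9298938) = -400 + (-11931 + √9298938) = -12331 + √9298938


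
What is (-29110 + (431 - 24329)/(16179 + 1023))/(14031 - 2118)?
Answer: -83462353/34154571 ≈ -2.4437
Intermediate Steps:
(-29110 + (431 - 24329)/(16179 + 1023))/(14031 - 2118) = (-29110 - 23898/17202)/11913 = (-29110 - 23898*1/17202)*(1/11913) = (-29110 - 3983/2867)*(1/11913) = -83462353/2867*1/11913 = -83462353/34154571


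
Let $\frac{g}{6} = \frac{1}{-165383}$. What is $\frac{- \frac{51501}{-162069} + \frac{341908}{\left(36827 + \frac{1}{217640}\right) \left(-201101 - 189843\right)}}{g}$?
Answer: $- \frac{46330949217489857398472}{5289910578296464471} \approx -8758.4$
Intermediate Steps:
$g = - \frac{6}{165383}$ ($g = \frac{6}{-165383} = 6 \left(- \frac{1}{165383}\right) = - \frac{6}{165383} \approx -3.6279 \cdot 10^{-5}$)
$\frac{- \frac{51501}{-162069} + \frac{341908}{\left(36827 + \frac{1}{217640}\right) \left(-201101 - 189843\right)}}{g} = \frac{- \frac{51501}{-162069} + \frac{341908}{\left(36827 + \frac{1}{217640}\right) \left(-201101 - 189843\right)}}{- \frac{6}{165383}} = \left(\left(-51501\right) \left(- \frac{1}{162069}\right) + \frac{341908}{\left(36827 + \frac{1}{217640}\right) \left(-390944\right)}\right) \left(- \frac{165383}{6}\right) = \left(\frac{17167}{54023} + \frac{341908}{\frac{8015028281}{217640} \left(-390944\right)}\right) \left(- \frac{165383}{6}\right) = \left(\frac{17167}{54023} + \frac{341908}{- \frac{391678402035908}{27205}}\right) \left(- \frac{165383}{6}\right) = \left(\frac{17167}{54023} + 341908 \left(- \frac{27205}{391678402035908}\right)\right) \left(- \frac{165383}{6}\right) = \left(\frac{17167}{54023} - \frac{2325401785}{97919600508977}\right) \left(- \frac{165383}{6}\right) = \frac{1680860156756977104}{5289910578296464471} \left(- \frac{165383}{6}\right) = - \frac{46330949217489857398472}{5289910578296464471}$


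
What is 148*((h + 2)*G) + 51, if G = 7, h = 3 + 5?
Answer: 10411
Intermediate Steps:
h = 8
148*((h + 2)*G) + 51 = 148*((8 + 2)*7) + 51 = 148*(10*7) + 51 = 148*70 + 51 = 10360 + 51 = 10411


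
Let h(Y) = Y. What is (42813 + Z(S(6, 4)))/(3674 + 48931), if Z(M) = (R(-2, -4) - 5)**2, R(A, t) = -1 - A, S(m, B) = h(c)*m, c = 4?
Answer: 42829/52605 ≈ 0.81416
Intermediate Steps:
S(m, B) = 4*m
Z(M) = 16 (Z(M) = ((-1 - 1*(-2)) - 5)**2 = ((-1 + 2) - 5)**2 = (1 - 5)**2 = (-4)**2 = 16)
(42813 + Z(S(6, 4)))/(3674 + 48931) = (42813 + 16)/(3674 + 48931) = 42829/52605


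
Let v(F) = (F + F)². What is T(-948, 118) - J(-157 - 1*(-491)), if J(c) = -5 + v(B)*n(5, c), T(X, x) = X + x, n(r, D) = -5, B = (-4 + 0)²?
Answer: 4295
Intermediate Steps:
B = 16 (B = (-4)² = 16)
v(F) = 4*F² (v(F) = (2*F)² = 4*F²)
J(c) = -5125 (J(c) = -5 + (4*16²)*(-5) = -5 + (4*256)*(-5) = -5 + 1024*(-5) = -5 - 5120 = -5125)
T(-948, 118) - J(-157 - 1*(-491)) = (-948 + 118) - 1*(-5125) = -830 + 5125 = 4295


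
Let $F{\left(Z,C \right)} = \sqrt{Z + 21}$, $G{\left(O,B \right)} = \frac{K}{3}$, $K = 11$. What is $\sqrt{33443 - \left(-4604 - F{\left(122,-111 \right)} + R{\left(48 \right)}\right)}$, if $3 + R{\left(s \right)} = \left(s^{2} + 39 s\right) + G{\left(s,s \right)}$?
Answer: $\frac{\sqrt{304833 + 9 \sqrt{143}}}{3} \approx 184.07$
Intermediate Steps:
$G{\left(O,B \right)} = \frac{11}{3}$
$R{\left(s \right)} = \frac{2}{3} + s^{2} + 39 s$ ($R{\left(s \right)} = -3 + \left(\left(s^{2} + 39 s\right) + \frac{11}{3}\right) = -3 + \left(\frac{11}{3} + s^{2} + 39 s\right) = \frac{2}{3} + s^{2} + 39 s$)
$F{\left(Z,C \right)} = \sqrt{21 + Z}$
$\sqrt{33443 - \left(-4604 - F{\left(122,-111 \right)} + R{\left(48 \right)}\right)} = \sqrt{33443 - \left(- \frac{6898}{3} + 1872 - \sqrt{21 + 122}\right)} = \sqrt{33443 + \left(\sqrt{143} - \left(\left(\frac{2}{3} + 2304 + 1872\right) - 4604\right)\right)} = \sqrt{33443 + \left(\sqrt{143} - \left(\frac{12530}{3} - 4604\right)\right)} = \sqrt{33443 + \left(\sqrt{143} - - \frac{1282}{3}\right)} = \sqrt{33443 + \left(\sqrt{143} + \frac{1282}{3}\right)} = \sqrt{33443 + \left(\frac{1282}{3} + \sqrt{143}\right)} = \sqrt{\frac{101611}{3} + \sqrt{143}}$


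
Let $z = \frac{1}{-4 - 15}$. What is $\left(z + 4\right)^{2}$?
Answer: $\frac{5625}{361} \approx 15.582$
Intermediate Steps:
$z = - \frac{1}{19}$ ($z = \frac{1}{-19} = - \frac{1}{19} \approx -0.052632$)
$\left(z + 4\right)^{2} = \left(- \frac{1}{19} + 4\right)^{2} = \left(\frac{75}{19}\right)^{2} = \frac{5625}{361}$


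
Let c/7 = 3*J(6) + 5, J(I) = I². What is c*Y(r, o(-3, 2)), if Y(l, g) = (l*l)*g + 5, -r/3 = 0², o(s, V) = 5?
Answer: 3955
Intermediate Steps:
r = 0 (r = -3*0² = -3*0 = 0)
Y(l, g) = 5 + g*l² (Y(l, g) = l²*g + 5 = g*l² + 5 = 5 + g*l²)
c = 791 (c = 7*(3*6² + 5) = 7*(3*36 + 5) = 7*(108 + 5) = 7*113 = 791)
c*Y(r, o(-3, 2)) = 791*(5 + 5*0²) = 791*(5 + 5*0) = 791*(5 + 0) = 791*5 = 3955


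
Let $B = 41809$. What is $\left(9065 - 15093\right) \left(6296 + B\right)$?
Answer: $-289976940$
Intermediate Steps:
$\left(9065 - 15093\right) \left(6296 + B\right) = \left(9065 - 15093\right) \left(6296 + 41809\right) = \left(-6028\right) 48105 = -289976940$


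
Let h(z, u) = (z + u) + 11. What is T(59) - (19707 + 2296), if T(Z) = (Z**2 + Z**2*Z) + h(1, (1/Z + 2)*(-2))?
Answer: 11025033/59 ≈ 1.8687e+5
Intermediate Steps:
h(z, u) = 11 + u + z (h(z, u) = (u + z) + 11 = 11 + u + z)
T(Z) = 8 + Z**2 + Z**3 - 2/Z (T(Z) = (Z**2 + Z**2*Z) + (11 + (1/Z + 2)*(-2) + 1) = (Z**2 + Z**3) + (11 + (2 + 1/Z)*(-2) + 1) = (Z**2 + Z**3) + (11 + (-4 - 2/Z) + 1) = (Z**2 + Z**3) + (8 - 2/Z) = 8 + Z**2 + Z**3 - 2/Z)
T(59) - (19707 + 2296) = (8 + 59**2 + 59**3 - 2/59) - (19707 + 2296) = (8 + 3481 + 205379 - 2*1/59) - 1*22003 = (8 + 3481 + 205379 - 2/59) - 22003 = 12323210/59 - 22003 = 11025033/59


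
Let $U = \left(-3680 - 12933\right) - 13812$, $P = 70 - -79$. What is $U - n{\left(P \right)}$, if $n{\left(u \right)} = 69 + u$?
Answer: $-30643$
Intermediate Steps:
$P = 149$ ($P = 70 + 79 = 149$)
$U = -30425$ ($U = -16613 - 13812 = -30425$)
$U - n{\left(P \right)} = -30425 - \left(69 + 149\right) = -30425 - 218 = -30643$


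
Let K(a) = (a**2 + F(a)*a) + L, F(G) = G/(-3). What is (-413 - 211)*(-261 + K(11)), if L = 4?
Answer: 110032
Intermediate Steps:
F(G) = -G/3 (F(G) = G*(-1/3) = -G/3)
K(a) = 4 + 2*a**2/3 (K(a) = (a**2 + (-a/3)*a) + 4 = (a**2 - a**2/3) + 4 = 2*a**2/3 + 4 = 4 + 2*a**2/3)
(-413 - 211)*(-261 + K(11)) = (-413 - 211)*(-261 + (4 + (2/3)*11**2)) = -624*(-261 + (4 + (2/3)*121)) = -624*(-261 + (4 + 242/3)) = -624*(-261 + 254/3) = -624*(-529/3) = 110032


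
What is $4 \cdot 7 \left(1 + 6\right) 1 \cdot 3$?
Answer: $588$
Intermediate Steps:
$4 \cdot 7 \left(1 + 6\right) 1 \cdot 3 = 28 \cdot 7 \cdot 1 \cdot 3 = 28 \cdot 7 \cdot 3 = 196 \cdot 3 = 588$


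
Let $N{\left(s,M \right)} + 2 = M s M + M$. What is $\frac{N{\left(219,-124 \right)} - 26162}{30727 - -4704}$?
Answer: $\frac{3341056}{35431} \approx 94.297$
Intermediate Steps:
$N{\left(s,M \right)} = -2 + M + s M^{2}$ ($N{\left(s,M \right)} = -2 + \left(M s M + M\right) = -2 + \left(s M^{2} + M\right) = -2 + \left(M + s M^{2}\right) = -2 + M + s M^{2}$)
$\frac{N{\left(219,-124 \right)} - 26162}{30727 - -4704} = \frac{\left(-2 - 124 + 219 \left(-124\right)^{2}\right) - 26162}{30727 - -4704} = \frac{\left(-2 - 124 + 219 \cdot 15376\right) - 26162}{30727 + 4704} = \frac{\left(-2 - 124 + 3367344\right) - 26162}{35431} = \left(3367218 - 26162\right) \frac{1}{35431} = 3341056 \cdot \frac{1}{35431} = \frac{3341056}{35431}$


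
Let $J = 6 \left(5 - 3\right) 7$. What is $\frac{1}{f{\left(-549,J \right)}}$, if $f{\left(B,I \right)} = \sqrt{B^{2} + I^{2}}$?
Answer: $\frac{\sqrt{34273}}{102819} \approx 0.0018005$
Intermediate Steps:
$J = 84$ ($J = 6 \cdot 2 \cdot 7 = 6 \cdot 14 = 84$)
$\frac{1}{f{\left(-549,J \right)}} = \frac{1}{\sqrt{\left(-549\right)^{2} + 84^{2}}} = \frac{1}{\sqrt{301401 + 7056}} = \frac{1}{\sqrt{308457}} = \frac{1}{3 \sqrt{34273}} = \frac{\sqrt{34273}}{102819}$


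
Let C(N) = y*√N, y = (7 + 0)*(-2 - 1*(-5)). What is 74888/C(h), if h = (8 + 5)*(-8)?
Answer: -18722*I*√26/273 ≈ -349.68*I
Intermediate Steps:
y = 21 (y = 7*(-2 + 5) = 7*3 = 21)
h = -104 (h = 13*(-8) = -104)
C(N) = 21*√N
74888/C(h) = 74888/((21*√(-104))) = 74888/((21*(2*I*√26))) = 74888/((42*I*√26)) = 74888*(-I*√26/1092) = -18722*I*√26/273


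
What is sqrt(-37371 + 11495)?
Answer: 2*I*sqrt(6469) ≈ 160.86*I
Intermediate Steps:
sqrt(-37371 + 11495) = sqrt(-25876) = 2*I*sqrt(6469)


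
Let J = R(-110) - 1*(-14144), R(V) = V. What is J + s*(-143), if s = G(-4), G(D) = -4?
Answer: 14606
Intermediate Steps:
s = -4
J = 14034 (J = -110 - 1*(-14144) = -110 + 14144 = 14034)
J + s*(-143) = 14034 - 4*(-143) = 14034 + 572 = 14606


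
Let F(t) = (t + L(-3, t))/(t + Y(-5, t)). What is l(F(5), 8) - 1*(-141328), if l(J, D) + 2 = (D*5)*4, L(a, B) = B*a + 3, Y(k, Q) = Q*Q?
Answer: 141486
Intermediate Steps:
Y(k, Q) = Q²
L(a, B) = 3 + B*a
F(t) = (3 - 2*t)/(t + t²) (F(t) = (t + (3 + t*(-3)))/(t + t²) = (t + (3 - 3*t))/(t + t²) = (3 - 2*t)/(t + t²))
l(J, D) = -2 + 20*D (l(J, D) = -2 + (D*5)*4 = -2 + (5*D)*4 = -2 + 20*D)
l(F(5), 8) - 1*(-141328) = (-2 + 20*8) - 1*(-141328) = (-2 + 160) + 141328 = 158 + 141328 = 141486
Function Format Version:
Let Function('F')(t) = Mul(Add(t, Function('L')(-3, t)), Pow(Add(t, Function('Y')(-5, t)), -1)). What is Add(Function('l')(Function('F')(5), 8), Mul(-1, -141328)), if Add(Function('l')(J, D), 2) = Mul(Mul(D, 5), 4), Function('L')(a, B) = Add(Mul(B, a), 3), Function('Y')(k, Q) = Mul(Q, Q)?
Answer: 141486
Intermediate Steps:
Function('Y')(k, Q) = Pow(Q, 2)
Function('L')(a, B) = Add(3, Mul(B, a))
Function('F')(t) = Mul(Pow(Add(t, Pow(t, 2)), -1), Add(3, Mul(-2, t))) (Function('F')(t) = Mul(Add(t, Add(3, Mul(t, -3))), Pow(Add(t, Pow(t, 2)), -1)) = Mul(Add(t, Add(3, Mul(-3, t))), Pow(Add(t, Pow(t, 2)), -1)) = Mul(Add(3, Mul(-2, t)), Pow(Add(t, Pow(t, 2)), -1)) = Mul(Pow(Add(t, Pow(t, 2)), -1), Add(3, Mul(-2, t))))
Function('l')(J, D) = Add(-2, Mul(20, D)) (Function('l')(J, D) = Add(-2, Mul(Mul(D, 5), 4)) = Add(-2, Mul(Mul(5, D), 4)) = Add(-2, Mul(20, D)))
Add(Function('l')(Function('F')(5), 8), Mul(-1, -141328)) = Add(Add(-2, Mul(20, 8)), Mul(-1, -141328)) = Add(Add(-2, 160), 141328) = Add(158, 141328) = 141486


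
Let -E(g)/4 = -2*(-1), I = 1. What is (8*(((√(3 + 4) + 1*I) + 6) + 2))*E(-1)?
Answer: -576 - 64*√7 ≈ -745.33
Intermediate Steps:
E(g) = -8 (E(g) = -(-8)*(-1) = -4*2 = -8)
(8*(((√(3 + 4) + 1*I) + 6) + 2))*E(-1) = (8*(((√(3 + 4) + 1*1) + 6) + 2))*(-8) = (8*(((√7 + 1) + 6) + 2))*(-8) = (8*(((1 + √7) + 6) + 2))*(-8) = (8*((7 + √7) + 2))*(-8) = (8*(9 + √7))*(-8) = (72 + 8*√7)*(-8) = -576 - 64*√7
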